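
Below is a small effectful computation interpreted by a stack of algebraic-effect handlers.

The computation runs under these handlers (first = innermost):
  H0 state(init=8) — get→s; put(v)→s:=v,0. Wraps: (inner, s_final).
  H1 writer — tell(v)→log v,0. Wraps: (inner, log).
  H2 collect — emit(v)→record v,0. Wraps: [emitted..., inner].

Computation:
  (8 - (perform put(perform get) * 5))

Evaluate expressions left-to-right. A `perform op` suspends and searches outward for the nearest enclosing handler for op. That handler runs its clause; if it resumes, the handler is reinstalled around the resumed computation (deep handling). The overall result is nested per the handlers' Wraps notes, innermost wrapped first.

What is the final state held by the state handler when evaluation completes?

Answer: 8

Evaluation trace:
get @ H0 ⇒ 8
put(8) @ H0 ⇒ s:=8
H0 returns (8, 8)
H1 returns ((8, 8), ())
H2 returns [((8, 8), ())]
= [((8, 8), ())]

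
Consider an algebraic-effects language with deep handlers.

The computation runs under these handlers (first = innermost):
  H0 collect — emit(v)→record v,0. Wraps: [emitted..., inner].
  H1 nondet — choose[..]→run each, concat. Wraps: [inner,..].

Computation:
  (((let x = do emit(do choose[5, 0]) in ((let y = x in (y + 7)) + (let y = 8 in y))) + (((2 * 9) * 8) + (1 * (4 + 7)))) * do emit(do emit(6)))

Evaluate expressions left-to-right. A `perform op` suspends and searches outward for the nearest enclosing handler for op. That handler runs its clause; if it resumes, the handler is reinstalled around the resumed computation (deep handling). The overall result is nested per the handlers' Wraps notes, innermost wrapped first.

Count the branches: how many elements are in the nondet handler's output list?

Answer: 2

Step-by-step:
choose[5, 0] @ H1
  branch[0] choose=5:
    emit(5) @ H0 ⇒ out+=5
    emit(6) @ H0 ⇒ out+=6
    emit(0) @ H0 ⇒ out+=0
    H0 returns [5, 6, 0, 0]
    H1 returns [[5, 6, 0, 0]]
  branch[1] choose=0:
    emit(0) @ H0 ⇒ out+=0
    emit(6) @ H0 ⇒ out+=6
    emit(0) @ H0 ⇒ out+=0
    H0 returns [0, 6, 0, 0]
    H1 returns [[0, 6, 0, 0]]
= [[5, 6, 0, 0], [0, 6, 0, 0]]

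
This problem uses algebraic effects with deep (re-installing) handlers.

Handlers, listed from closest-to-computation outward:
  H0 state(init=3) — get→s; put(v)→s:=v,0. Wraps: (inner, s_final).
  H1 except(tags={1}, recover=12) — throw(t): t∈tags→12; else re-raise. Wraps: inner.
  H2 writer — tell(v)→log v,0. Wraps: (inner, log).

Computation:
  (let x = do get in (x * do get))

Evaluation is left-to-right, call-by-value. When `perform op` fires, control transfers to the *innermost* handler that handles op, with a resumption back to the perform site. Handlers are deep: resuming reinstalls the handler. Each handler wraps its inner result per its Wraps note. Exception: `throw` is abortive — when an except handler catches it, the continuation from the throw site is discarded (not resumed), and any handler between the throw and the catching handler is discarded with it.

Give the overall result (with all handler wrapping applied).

Evaluation trace:
get @ H0 ⇒ 3
get @ H0 ⇒ 3
H0 returns (9, 3)
H1 returns (9, 3)
H2 returns ((9, 3), ())
= ((9, 3), ())

Answer: ((9, 3), ())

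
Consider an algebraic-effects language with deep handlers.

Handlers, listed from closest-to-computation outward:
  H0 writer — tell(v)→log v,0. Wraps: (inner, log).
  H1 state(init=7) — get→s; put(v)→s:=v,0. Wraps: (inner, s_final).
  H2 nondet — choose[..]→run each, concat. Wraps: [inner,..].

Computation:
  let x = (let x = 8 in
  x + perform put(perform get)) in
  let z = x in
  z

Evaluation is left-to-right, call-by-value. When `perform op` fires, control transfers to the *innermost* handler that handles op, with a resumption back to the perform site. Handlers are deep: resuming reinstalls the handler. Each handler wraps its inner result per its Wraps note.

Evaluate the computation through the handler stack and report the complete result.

Evaluation trace:
get @ H1 ⇒ 7
put(7) @ H1 ⇒ s:=7
H0 returns (8, ())
H1 returns ((8, ()), 7)
H2 returns [((8, ()), 7)]
= [((8, ()), 7)]

Answer: [((8, ()), 7)]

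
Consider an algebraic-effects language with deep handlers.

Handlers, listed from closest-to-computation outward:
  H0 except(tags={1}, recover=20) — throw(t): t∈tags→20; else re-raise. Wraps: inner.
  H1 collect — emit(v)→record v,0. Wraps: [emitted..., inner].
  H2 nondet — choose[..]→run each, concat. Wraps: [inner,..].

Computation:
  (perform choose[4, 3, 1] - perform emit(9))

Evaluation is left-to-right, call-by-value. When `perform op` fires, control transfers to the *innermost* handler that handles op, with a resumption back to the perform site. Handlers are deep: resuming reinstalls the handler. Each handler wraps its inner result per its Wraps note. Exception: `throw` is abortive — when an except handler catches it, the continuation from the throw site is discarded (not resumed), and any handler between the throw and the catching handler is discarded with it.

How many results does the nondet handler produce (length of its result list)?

Step-by-step:
choose[4, 3, 1] @ H2
  branch[0] choose=4:
    emit(9) @ H1 ⇒ out+=9
    H0 returns 4
    H1 returns [9, 4]
    H2 returns [[9, 4]]
  branch[1] choose=3:
    emit(9) @ H1 ⇒ out+=9
    H0 returns 3
    H1 returns [9, 3]
    H2 returns [[9, 3]]
  branch[2] choose=1:
    emit(9) @ H1 ⇒ out+=9
    H0 returns 1
    H1 returns [9, 1]
    H2 returns [[9, 1]]
= [[9, 4], [9, 3], [9, 1]]

Answer: 3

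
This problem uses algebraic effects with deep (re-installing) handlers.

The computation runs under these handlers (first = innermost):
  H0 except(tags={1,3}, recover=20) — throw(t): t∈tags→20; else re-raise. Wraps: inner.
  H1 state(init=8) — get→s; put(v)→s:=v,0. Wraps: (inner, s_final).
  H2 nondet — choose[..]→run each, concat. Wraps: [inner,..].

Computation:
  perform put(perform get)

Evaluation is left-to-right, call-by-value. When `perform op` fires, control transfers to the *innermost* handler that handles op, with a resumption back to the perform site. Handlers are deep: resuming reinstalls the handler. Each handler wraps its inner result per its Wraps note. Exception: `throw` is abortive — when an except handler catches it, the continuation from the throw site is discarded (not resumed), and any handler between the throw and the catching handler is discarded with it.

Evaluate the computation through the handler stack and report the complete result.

Answer: [(0, 8)]

Step-by-step:
get @ H1 ⇒ 8
put(8) @ H1 ⇒ s:=8
H0 returns 0
H1 returns (0, 8)
H2 returns [(0, 8)]
= [(0, 8)]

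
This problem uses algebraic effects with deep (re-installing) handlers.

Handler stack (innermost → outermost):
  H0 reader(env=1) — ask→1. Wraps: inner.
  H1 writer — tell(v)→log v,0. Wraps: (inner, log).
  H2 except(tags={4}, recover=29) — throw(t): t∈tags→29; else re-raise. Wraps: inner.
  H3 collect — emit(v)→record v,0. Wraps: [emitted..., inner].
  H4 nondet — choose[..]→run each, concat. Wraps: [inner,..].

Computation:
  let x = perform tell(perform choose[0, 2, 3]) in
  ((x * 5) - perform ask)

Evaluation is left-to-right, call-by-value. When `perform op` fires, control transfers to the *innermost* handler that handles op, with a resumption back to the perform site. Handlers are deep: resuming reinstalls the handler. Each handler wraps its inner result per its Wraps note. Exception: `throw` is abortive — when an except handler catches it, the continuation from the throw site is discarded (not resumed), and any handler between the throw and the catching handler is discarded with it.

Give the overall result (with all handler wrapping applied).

Answer: [[(-1, (0))], [(-1, (2))], [(-1, (3))]]

Step-by-step:
choose[0, 2, 3] @ H4
  branch[0] choose=0:
    tell(0) @ H1 ⇒ log+=0
    ask @ H0 ⇒ 1
    H0 returns -1
    H1 returns (-1, (0))
    H2 returns (-1, (0))
    H3 returns [(-1, (0))]
    H4 returns [[(-1, (0))]]
  branch[1] choose=2:
    tell(2) @ H1 ⇒ log+=2
    ask @ H0 ⇒ 1
    H0 returns -1
    H1 returns (-1, (2))
    H2 returns (-1, (2))
    H3 returns [(-1, (2))]
    H4 returns [[(-1, (2))]]
  branch[2] choose=3:
    tell(3) @ H1 ⇒ log+=3
    ask @ H0 ⇒ 1
    H0 returns -1
    H1 returns (-1, (3))
    H2 returns (-1, (3))
    H3 returns [(-1, (3))]
    H4 returns [[(-1, (3))]]
= [[(-1, (0))], [(-1, (2))], [(-1, (3))]]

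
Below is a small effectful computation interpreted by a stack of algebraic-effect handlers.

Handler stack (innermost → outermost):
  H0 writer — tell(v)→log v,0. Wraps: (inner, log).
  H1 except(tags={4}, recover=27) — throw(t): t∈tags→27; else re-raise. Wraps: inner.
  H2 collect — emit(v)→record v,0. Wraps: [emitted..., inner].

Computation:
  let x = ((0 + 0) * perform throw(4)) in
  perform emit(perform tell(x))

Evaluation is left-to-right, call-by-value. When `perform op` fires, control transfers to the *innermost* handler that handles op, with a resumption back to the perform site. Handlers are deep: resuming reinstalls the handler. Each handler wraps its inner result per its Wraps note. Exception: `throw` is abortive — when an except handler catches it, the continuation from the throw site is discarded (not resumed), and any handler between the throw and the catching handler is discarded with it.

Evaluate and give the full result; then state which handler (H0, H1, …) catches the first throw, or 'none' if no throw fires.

Answer: [27] ; first throw caught by: H1

Working:
throw(4) @ H1 caught ⇒ 27
H2 returns [27]
= [27]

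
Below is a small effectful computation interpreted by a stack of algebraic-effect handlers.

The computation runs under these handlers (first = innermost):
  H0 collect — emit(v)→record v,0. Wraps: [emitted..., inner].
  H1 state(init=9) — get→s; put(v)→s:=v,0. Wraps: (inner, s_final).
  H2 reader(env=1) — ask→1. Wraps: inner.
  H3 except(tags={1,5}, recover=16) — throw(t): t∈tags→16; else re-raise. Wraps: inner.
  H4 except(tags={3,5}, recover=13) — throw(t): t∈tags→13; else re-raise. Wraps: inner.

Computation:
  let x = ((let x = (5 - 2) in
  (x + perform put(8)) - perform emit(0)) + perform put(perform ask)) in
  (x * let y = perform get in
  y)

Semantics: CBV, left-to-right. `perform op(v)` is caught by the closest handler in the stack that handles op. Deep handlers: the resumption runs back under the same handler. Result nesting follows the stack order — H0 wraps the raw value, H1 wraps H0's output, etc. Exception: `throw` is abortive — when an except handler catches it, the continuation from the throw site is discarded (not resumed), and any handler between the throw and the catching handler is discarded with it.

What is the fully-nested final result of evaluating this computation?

Answer: ([0, 3], 1)

Working:
put(8) @ H1 ⇒ s:=8
emit(0) @ H0 ⇒ out+=0
ask @ H2 ⇒ 1
put(1) @ H1 ⇒ s:=1
get @ H1 ⇒ 1
H0 returns [0, 3]
H1 returns ([0, 3], 1)
H2 returns ([0, 3], 1)
H3 returns ([0, 3], 1)
H4 returns ([0, 3], 1)
= ([0, 3], 1)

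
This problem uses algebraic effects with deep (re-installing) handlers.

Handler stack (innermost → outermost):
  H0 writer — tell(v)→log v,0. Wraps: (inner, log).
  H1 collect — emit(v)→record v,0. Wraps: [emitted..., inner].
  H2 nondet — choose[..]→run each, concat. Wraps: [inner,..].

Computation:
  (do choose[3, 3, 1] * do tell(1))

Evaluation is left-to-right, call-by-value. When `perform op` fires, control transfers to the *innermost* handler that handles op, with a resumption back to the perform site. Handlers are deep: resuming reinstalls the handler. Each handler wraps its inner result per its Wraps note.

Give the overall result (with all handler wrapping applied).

Answer: [[(0, (1))], [(0, (1))], [(0, (1))]]

Working:
choose[3, 3, 1] @ H2
  branch[0] choose=3:
    tell(1) @ H0 ⇒ log+=1
    H0 returns (0, (1))
    H1 returns [(0, (1))]
    H2 returns [[(0, (1))]]
  branch[1] choose=3:
    tell(1) @ H0 ⇒ log+=1
    H0 returns (0, (1))
    H1 returns [(0, (1))]
    H2 returns [[(0, (1))]]
  branch[2] choose=1:
    tell(1) @ H0 ⇒ log+=1
    H0 returns (0, (1))
    H1 returns [(0, (1))]
    H2 returns [[(0, (1))]]
= [[(0, (1))], [(0, (1))], [(0, (1))]]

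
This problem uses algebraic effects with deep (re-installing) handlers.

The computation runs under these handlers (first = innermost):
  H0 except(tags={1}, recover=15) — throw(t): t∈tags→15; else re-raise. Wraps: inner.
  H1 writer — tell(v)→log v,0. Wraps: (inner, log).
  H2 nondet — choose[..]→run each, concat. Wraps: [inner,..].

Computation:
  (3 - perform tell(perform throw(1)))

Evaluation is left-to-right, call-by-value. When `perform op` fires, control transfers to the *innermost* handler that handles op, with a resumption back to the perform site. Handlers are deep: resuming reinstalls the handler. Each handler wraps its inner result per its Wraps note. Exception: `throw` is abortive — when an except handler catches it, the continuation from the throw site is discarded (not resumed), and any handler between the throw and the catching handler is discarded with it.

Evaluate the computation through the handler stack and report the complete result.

Answer: [(15, ())]

Step-by-step:
throw(1) @ H0 caught ⇒ 15
H1 returns (15, ())
H2 returns [(15, ())]
= [(15, ())]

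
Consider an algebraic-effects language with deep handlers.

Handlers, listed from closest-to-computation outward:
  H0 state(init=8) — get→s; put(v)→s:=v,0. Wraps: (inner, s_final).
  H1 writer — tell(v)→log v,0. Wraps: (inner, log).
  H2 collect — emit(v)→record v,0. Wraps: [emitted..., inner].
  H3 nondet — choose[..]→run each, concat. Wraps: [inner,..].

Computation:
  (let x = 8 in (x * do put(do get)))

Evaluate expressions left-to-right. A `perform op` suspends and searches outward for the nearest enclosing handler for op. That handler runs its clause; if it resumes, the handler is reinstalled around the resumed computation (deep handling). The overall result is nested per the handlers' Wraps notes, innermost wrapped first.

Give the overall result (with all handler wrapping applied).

Working:
get @ H0 ⇒ 8
put(8) @ H0 ⇒ s:=8
H0 returns (0, 8)
H1 returns ((0, 8), ())
H2 returns [((0, 8), ())]
H3 returns [[((0, 8), ())]]
= [[((0, 8), ())]]

Answer: [[((0, 8), ())]]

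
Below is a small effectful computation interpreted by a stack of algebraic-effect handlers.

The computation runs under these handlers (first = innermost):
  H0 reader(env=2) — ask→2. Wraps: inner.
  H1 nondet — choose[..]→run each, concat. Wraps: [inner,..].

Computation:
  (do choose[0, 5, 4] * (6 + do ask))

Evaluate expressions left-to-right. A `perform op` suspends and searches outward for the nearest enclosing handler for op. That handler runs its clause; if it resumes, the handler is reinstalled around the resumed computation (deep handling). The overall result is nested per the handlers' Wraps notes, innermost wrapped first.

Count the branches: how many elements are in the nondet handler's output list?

Answer: 3

Evaluation trace:
choose[0, 5, 4] @ H1
  branch[0] choose=0:
    ask @ H0 ⇒ 2
    H0 returns 0
    H1 returns [0]
  branch[1] choose=5:
    ask @ H0 ⇒ 2
    H0 returns 40
    H1 returns [40]
  branch[2] choose=4:
    ask @ H0 ⇒ 2
    H0 returns 32
    H1 returns [32]
= [0, 40, 32]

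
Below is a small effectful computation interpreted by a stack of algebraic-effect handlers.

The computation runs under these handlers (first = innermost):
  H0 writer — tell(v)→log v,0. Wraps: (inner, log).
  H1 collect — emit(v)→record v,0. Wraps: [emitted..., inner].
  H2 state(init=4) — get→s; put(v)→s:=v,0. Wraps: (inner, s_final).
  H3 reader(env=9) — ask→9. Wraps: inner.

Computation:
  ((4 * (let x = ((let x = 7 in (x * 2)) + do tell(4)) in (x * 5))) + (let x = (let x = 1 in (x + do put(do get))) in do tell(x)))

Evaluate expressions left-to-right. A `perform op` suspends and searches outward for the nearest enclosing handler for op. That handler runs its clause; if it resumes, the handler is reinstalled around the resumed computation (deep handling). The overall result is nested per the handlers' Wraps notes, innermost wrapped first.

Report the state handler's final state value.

Answer: 4

Evaluation trace:
tell(4) @ H0 ⇒ log+=4
get @ H2 ⇒ 4
put(4) @ H2 ⇒ s:=4
tell(1) @ H0 ⇒ log+=1
H0 returns (280, (4, 1))
H1 returns [(280, (4, 1))]
H2 returns ([(280, (4, 1))], 4)
H3 returns ([(280, (4, 1))], 4)
= ([(280, (4, 1))], 4)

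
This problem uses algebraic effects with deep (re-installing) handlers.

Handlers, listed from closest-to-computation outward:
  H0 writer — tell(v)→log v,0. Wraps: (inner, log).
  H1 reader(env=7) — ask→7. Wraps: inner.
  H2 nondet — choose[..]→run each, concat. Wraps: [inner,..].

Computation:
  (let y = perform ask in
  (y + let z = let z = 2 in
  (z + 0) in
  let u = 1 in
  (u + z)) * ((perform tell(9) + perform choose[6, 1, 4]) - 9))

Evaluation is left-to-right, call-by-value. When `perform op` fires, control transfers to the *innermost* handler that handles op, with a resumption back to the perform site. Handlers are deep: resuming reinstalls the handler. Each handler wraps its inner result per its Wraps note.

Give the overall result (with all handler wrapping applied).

Answer: [(-30, (9)), (-80, (9)), (-50, (9))]

Working:
ask @ H1 ⇒ 7
tell(9) @ H0 ⇒ log+=9
choose[6, 1, 4] @ H2
  branch[0] choose=6:
    H0 returns (-30, (9))
    H1 returns (-30, (9))
    H2 returns [(-30, (9))]
  branch[1] choose=1:
    H0 returns (-80, (9))
    H1 returns (-80, (9))
    H2 returns [(-80, (9))]
  branch[2] choose=4:
    H0 returns (-50, (9))
    H1 returns (-50, (9))
    H2 returns [(-50, (9))]
= [(-30, (9)), (-80, (9)), (-50, (9))]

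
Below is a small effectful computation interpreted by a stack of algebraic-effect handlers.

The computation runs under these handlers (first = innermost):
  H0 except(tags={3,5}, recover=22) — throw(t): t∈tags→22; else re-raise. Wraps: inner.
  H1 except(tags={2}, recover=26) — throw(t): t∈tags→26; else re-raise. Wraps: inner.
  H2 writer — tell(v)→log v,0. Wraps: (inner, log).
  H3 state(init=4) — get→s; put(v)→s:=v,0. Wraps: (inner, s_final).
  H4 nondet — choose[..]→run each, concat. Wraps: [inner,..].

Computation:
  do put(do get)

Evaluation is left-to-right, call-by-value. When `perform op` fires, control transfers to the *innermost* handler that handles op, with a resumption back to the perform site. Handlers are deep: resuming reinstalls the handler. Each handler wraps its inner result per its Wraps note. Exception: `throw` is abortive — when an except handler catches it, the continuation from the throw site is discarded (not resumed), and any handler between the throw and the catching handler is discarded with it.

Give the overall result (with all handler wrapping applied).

Answer: [((0, ()), 4)]

Evaluation trace:
get @ H3 ⇒ 4
put(4) @ H3 ⇒ s:=4
H0 returns 0
H1 returns 0
H2 returns (0, ())
H3 returns ((0, ()), 4)
H4 returns [((0, ()), 4)]
= [((0, ()), 4)]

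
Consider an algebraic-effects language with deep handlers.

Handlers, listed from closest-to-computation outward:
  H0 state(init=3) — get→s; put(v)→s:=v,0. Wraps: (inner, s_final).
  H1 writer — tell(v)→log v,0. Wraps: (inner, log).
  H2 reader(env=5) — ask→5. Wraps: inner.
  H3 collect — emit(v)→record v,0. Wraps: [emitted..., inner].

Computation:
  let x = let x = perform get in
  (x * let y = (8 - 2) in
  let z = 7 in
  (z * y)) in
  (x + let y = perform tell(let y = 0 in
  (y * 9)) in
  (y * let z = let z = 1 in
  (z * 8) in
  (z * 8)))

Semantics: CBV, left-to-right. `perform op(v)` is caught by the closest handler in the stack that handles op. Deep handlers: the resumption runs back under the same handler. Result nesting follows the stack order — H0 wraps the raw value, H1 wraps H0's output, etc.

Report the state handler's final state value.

Answer: 3

Step-by-step:
get @ H0 ⇒ 3
tell(0) @ H1 ⇒ log+=0
H0 returns (126, 3)
H1 returns ((126, 3), (0))
H2 returns ((126, 3), (0))
H3 returns [((126, 3), (0))]
= [((126, 3), (0))]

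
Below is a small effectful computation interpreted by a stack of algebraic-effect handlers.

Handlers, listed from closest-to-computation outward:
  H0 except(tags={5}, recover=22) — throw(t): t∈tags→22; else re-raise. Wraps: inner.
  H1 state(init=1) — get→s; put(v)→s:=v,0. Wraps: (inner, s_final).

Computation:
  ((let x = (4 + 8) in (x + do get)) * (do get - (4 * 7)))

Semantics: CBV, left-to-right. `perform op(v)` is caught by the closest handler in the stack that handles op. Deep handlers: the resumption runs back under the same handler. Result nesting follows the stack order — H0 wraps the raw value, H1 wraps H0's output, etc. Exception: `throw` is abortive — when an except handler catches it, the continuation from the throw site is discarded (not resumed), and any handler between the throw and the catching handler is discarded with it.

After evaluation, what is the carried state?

Step-by-step:
get @ H1 ⇒ 1
get @ H1 ⇒ 1
H0 returns -351
H1 returns (-351, 1)
= (-351, 1)

Answer: 1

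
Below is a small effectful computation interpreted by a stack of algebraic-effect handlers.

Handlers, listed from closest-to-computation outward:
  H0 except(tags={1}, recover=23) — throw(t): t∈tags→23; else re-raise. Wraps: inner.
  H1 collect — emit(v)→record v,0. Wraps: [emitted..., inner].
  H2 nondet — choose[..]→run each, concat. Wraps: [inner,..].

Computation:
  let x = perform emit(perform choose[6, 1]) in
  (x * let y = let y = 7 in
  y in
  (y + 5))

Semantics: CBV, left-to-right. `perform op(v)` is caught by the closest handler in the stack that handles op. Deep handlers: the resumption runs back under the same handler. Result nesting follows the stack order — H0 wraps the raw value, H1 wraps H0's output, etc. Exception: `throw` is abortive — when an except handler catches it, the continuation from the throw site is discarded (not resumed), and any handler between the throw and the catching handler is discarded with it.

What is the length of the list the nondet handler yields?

Answer: 2

Working:
choose[6, 1] @ H2
  branch[0] choose=6:
    emit(6) @ H1 ⇒ out+=6
    H0 returns 0
    H1 returns [6, 0]
    H2 returns [[6, 0]]
  branch[1] choose=1:
    emit(1) @ H1 ⇒ out+=1
    H0 returns 0
    H1 returns [1, 0]
    H2 returns [[1, 0]]
= [[6, 0], [1, 0]]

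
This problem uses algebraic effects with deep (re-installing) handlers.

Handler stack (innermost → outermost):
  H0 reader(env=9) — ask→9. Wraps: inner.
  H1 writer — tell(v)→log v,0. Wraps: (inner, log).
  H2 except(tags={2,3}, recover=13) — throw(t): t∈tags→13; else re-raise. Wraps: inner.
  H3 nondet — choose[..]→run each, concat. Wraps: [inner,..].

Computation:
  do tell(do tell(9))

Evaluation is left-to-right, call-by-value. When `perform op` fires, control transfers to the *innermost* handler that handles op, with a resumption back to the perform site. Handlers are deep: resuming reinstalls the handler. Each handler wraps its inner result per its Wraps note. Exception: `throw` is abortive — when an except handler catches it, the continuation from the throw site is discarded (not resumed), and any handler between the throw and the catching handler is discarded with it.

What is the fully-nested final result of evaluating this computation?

Answer: [(0, (9, 0))]

Step-by-step:
tell(9) @ H1 ⇒ log+=9
tell(0) @ H1 ⇒ log+=0
H0 returns 0
H1 returns (0, (9, 0))
H2 returns (0, (9, 0))
H3 returns [(0, (9, 0))]
= [(0, (9, 0))]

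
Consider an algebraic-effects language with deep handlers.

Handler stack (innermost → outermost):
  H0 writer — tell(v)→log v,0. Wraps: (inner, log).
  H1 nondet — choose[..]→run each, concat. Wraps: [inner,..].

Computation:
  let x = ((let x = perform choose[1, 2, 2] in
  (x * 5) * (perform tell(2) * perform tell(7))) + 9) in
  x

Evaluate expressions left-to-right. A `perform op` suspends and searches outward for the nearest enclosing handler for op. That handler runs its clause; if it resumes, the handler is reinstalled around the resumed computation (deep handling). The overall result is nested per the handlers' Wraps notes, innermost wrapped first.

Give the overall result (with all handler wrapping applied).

Evaluation trace:
choose[1, 2, 2] @ H1
  branch[0] choose=1:
    tell(2) @ H0 ⇒ log+=2
    tell(7) @ H0 ⇒ log+=7
    H0 returns (9, (2, 7))
    H1 returns [(9, (2, 7))]
  branch[1] choose=2:
    tell(2) @ H0 ⇒ log+=2
    tell(7) @ H0 ⇒ log+=7
    H0 returns (9, (2, 7))
    H1 returns [(9, (2, 7))]
  branch[2] choose=2:
    tell(2) @ H0 ⇒ log+=2
    tell(7) @ H0 ⇒ log+=7
    H0 returns (9, (2, 7))
    H1 returns [(9, (2, 7))]
= [(9, (2, 7)), (9, (2, 7)), (9, (2, 7))]

Answer: [(9, (2, 7)), (9, (2, 7)), (9, (2, 7))]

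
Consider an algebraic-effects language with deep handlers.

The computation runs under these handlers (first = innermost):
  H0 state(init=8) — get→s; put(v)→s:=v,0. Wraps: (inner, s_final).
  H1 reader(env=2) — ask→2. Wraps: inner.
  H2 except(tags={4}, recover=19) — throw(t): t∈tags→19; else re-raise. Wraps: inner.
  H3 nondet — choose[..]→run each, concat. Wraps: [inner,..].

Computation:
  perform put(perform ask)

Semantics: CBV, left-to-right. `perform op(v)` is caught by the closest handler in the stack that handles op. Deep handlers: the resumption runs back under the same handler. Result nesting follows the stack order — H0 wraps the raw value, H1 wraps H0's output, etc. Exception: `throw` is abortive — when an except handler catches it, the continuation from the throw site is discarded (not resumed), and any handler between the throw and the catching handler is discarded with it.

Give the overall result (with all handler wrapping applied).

Answer: [(0, 2)]

Evaluation trace:
ask @ H1 ⇒ 2
put(2) @ H0 ⇒ s:=2
H0 returns (0, 2)
H1 returns (0, 2)
H2 returns (0, 2)
H3 returns [(0, 2)]
= [(0, 2)]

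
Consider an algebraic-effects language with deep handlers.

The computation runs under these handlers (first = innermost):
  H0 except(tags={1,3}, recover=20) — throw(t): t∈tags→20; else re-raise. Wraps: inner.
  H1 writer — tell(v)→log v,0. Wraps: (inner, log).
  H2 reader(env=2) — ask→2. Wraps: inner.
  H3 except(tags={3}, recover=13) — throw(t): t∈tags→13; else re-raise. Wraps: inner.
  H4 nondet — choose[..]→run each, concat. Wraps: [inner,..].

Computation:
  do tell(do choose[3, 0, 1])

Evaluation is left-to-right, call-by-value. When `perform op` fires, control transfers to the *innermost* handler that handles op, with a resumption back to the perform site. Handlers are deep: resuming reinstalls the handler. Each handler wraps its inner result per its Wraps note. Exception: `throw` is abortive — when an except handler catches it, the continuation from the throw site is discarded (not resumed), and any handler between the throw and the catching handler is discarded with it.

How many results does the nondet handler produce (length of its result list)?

Answer: 3

Step-by-step:
choose[3, 0, 1] @ H4
  branch[0] choose=3:
    tell(3) @ H1 ⇒ log+=3
    H0 returns 0
    H1 returns (0, (3))
    H2 returns (0, (3))
    H3 returns (0, (3))
    H4 returns [(0, (3))]
  branch[1] choose=0:
    tell(0) @ H1 ⇒ log+=0
    H0 returns 0
    H1 returns (0, (0))
    H2 returns (0, (0))
    H3 returns (0, (0))
    H4 returns [(0, (0))]
  branch[2] choose=1:
    tell(1) @ H1 ⇒ log+=1
    H0 returns 0
    H1 returns (0, (1))
    H2 returns (0, (1))
    H3 returns (0, (1))
    H4 returns [(0, (1))]
= [(0, (3)), (0, (0)), (0, (1))]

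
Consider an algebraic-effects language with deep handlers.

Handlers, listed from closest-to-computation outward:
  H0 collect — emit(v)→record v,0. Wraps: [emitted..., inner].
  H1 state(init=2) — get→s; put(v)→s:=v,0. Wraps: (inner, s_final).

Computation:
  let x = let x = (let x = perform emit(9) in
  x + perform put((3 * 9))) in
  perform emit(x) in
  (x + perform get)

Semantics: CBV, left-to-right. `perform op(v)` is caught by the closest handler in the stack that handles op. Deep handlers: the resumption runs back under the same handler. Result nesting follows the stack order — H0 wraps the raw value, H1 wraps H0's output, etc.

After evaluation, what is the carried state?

Working:
emit(9) @ H0 ⇒ out+=9
put(27) @ H1 ⇒ s:=27
emit(0) @ H0 ⇒ out+=0
get @ H1 ⇒ 27
H0 returns [9, 0, 27]
H1 returns ([9, 0, 27], 27)
= ([9, 0, 27], 27)

Answer: 27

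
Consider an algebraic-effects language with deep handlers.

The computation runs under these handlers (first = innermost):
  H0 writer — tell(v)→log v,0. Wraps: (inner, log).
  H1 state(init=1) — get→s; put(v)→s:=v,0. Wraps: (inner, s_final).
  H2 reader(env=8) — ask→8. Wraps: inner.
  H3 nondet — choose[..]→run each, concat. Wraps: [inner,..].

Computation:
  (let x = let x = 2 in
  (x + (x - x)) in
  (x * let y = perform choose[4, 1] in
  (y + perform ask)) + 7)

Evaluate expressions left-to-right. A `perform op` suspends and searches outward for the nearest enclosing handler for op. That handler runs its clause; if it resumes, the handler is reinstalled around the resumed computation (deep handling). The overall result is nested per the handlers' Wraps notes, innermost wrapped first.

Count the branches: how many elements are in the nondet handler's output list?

Answer: 2

Evaluation trace:
choose[4, 1] @ H3
  branch[0] choose=4:
    ask @ H2 ⇒ 8
    H0 returns (31, ())
    H1 returns ((31, ()), 1)
    H2 returns ((31, ()), 1)
    H3 returns [((31, ()), 1)]
  branch[1] choose=1:
    ask @ H2 ⇒ 8
    H0 returns (25, ())
    H1 returns ((25, ()), 1)
    H2 returns ((25, ()), 1)
    H3 returns [((25, ()), 1)]
= [((31, ()), 1), ((25, ()), 1)]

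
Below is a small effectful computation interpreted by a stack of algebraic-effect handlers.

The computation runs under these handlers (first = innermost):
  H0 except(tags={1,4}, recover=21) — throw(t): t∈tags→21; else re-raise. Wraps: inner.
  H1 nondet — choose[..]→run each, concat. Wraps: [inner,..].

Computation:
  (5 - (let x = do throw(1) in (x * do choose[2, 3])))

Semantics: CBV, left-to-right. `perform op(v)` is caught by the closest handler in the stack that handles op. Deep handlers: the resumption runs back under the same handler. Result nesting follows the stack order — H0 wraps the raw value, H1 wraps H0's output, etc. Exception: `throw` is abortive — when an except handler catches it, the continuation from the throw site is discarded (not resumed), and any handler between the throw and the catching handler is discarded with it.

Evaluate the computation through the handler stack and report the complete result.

Step-by-step:
throw(1) @ H0 caught ⇒ 21
H1 returns [21]
= [21]

Answer: [21]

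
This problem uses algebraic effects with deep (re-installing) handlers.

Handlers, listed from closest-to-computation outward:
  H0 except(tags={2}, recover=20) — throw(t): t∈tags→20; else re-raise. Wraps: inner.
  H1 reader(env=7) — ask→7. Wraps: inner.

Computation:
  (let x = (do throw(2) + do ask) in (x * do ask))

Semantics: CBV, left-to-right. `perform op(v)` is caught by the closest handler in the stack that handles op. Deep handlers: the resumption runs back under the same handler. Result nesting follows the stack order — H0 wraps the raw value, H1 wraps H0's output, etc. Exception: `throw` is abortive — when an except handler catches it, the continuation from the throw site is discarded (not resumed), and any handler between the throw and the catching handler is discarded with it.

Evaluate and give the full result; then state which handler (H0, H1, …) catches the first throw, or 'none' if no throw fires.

Step-by-step:
throw(2) @ H0 caught ⇒ 20
H1 returns 20
= 20

Answer: 20 ; first throw caught by: H0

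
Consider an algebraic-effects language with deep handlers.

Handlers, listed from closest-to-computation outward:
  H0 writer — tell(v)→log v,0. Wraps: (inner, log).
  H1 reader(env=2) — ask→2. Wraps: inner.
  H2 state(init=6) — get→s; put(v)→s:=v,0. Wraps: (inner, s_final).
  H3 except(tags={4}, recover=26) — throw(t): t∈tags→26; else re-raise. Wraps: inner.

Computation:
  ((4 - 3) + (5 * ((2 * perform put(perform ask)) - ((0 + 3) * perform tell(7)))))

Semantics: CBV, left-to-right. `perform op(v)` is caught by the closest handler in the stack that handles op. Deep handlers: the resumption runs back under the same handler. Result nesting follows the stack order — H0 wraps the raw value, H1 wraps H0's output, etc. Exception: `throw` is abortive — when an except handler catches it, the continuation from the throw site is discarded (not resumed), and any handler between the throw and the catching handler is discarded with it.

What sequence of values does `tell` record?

Evaluation trace:
ask @ H1 ⇒ 2
put(2) @ H2 ⇒ s:=2
tell(7) @ H0 ⇒ log+=7
H0 returns (1, (7))
H1 returns (1, (7))
H2 returns ((1, (7)), 2)
H3 returns ((1, (7)), 2)
= ((1, (7)), 2)

Answer: (7)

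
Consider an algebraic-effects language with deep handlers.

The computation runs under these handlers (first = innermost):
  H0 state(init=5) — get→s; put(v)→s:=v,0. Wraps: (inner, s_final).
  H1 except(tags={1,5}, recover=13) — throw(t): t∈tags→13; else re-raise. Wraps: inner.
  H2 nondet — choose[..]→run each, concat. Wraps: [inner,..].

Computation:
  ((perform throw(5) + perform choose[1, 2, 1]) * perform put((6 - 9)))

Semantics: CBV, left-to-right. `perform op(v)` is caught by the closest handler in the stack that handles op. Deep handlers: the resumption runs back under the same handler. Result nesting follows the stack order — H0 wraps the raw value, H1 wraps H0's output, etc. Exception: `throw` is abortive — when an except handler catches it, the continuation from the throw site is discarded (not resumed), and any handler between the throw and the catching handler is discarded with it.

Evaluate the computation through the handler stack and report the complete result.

Evaluation trace:
throw(5) @ H1 caught ⇒ 13
H2 returns [13]
= [13]

Answer: [13]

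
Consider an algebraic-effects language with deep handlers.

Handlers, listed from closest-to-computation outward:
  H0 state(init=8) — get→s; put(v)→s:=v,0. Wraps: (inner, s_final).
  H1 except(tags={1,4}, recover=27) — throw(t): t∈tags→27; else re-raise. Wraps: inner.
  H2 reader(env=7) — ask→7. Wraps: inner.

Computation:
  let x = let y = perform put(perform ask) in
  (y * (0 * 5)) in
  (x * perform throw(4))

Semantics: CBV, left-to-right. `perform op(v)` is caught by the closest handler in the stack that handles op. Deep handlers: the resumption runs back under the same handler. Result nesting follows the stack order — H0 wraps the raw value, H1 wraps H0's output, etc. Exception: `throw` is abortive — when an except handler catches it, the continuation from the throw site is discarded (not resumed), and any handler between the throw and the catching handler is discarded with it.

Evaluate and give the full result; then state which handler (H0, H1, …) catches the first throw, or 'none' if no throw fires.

Working:
ask @ H2 ⇒ 7
put(7) @ H0 ⇒ s:=7
throw(4) @ H1 caught ⇒ 27
H2 returns 27
= 27

Answer: 27 ; first throw caught by: H1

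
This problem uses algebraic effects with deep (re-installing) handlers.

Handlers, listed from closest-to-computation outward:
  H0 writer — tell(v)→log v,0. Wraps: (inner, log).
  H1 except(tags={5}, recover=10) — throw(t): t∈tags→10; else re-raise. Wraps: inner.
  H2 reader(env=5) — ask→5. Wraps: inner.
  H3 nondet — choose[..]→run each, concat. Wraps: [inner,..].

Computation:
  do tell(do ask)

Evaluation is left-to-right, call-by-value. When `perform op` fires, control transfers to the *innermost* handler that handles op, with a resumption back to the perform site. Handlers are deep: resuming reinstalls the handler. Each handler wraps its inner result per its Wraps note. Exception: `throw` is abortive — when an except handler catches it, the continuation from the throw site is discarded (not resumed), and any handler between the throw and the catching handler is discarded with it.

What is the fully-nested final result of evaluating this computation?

Evaluation trace:
ask @ H2 ⇒ 5
tell(5) @ H0 ⇒ log+=5
H0 returns (0, (5))
H1 returns (0, (5))
H2 returns (0, (5))
H3 returns [(0, (5))]
= [(0, (5))]

Answer: [(0, (5))]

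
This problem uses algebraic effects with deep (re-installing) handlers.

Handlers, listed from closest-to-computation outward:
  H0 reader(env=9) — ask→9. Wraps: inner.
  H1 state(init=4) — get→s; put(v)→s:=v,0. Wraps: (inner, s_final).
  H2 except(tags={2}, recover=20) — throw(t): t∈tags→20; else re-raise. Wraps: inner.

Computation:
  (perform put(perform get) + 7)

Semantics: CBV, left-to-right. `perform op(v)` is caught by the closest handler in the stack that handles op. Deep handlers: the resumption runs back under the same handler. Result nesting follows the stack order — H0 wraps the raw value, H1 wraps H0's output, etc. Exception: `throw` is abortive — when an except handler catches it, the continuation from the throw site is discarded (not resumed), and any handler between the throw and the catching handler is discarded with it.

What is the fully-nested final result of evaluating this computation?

Working:
get @ H1 ⇒ 4
put(4) @ H1 ⇒ s:=4
H0 returns 7
H1 returns (7, 4)
H2 returns (7, 4)
= (7, 4)

Answer: (7, 4)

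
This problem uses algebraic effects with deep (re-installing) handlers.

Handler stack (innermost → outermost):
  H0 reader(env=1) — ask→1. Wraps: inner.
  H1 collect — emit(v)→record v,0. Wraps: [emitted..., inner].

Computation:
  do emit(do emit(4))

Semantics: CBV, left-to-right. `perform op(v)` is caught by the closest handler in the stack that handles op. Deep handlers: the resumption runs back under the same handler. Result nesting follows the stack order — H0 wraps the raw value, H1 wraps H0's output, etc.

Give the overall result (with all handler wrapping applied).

Working:
emit(4) @ H1 ⇒ out+=4
emit(0) @ H1 ⇒ out+=0
H0 returns 0
H1 returns [4, 0, 0]
= [4, 0, 0]

Answer: [4, 0, 0]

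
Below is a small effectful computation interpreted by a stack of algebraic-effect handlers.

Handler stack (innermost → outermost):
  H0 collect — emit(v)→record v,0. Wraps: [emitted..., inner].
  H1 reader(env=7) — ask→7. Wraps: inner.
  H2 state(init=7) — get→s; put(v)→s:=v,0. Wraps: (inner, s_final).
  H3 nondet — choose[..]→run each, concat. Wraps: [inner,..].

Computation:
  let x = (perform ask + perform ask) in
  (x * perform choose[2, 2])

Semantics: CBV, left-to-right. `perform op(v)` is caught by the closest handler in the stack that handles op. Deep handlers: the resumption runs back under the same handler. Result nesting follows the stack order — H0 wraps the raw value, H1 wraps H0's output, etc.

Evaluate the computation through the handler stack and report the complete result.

Answer: [([28], 7), ([28], 7)]

Evaluation trace:
ask @ H1 ⇒ 7
ask @ H1 ⇒ 7
choose[2, 2] @ H3
  branch[0] choose=2:
    H0 returns [28]
    H1 returns [28]
    H2 returns ([28], 7)
    H3 returns [([28], 7)]
  branch[1] choose=2:
    H0 returns [28]
    H1 returns [28]
    H2 returns ([28], 7)
    H3 returns [([28], 7)]
= [([28], 7), ([28], 7)]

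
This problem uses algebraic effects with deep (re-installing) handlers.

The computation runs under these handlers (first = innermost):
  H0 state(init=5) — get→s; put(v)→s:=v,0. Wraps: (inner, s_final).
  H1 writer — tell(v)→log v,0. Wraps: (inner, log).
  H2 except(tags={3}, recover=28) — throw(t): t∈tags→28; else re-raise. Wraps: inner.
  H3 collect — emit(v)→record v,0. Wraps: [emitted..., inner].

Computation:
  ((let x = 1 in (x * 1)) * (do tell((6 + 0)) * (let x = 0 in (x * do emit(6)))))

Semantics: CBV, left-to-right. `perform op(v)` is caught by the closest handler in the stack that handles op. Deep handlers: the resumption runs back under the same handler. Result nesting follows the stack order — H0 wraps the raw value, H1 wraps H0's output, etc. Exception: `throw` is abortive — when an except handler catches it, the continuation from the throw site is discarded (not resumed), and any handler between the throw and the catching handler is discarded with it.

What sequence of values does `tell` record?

Answer: (6)

Step-by-step:
tell(6) @ H1 ⇒ log+=6
emit(6) @ H3 ⇒ out+=6
H0 returns (0, 5)
H1 returns ((0, 5), (6))
H2 returns ((0, 5), (6))
H3 returns [6, ((0, 5), (6))]
= [6, ((0, 5), (6))]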